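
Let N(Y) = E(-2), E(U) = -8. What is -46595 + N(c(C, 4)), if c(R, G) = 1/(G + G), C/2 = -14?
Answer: -46603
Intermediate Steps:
C = -28 (C = 2*(-14) = -28)
c(R, G) = 1/(2*G)
N(Y) = -8
-46595 + N(c(C, 4)) = -46595 - 8 = -46603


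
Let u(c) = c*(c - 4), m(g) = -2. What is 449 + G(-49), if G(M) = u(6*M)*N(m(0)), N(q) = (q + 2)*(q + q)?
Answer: 449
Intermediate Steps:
u(c) = c*(-4 + c)
N(q) = 2*q*(2 + q) (N(q) = (2 + q)*(2*q) = 2*q*(2 + q))
G(M) = 0 (G(M) = ((6*M)*(-4 + 6*M))*(2*(-2)*(2 - 2)) = (6*M*(-4 + 6*M))*(2*(-2)*0) = (6*M*(-4 + 6*M))*0 = 0)
449 + G(-49) = 449 + 0 = 449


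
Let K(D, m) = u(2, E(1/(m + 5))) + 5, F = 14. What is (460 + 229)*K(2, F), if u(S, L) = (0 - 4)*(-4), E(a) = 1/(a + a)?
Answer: 14469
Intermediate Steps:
E(a) = 1/(2*a)
u(S, L) = 16 (u(S, L) = -4*(-4) = 16)
K(D, m) = 21 (K(D, m) = 16 + 5 = 21)
(460 + 229)*K(2, F) = (460 + 229)*21 = 689*21 = 14469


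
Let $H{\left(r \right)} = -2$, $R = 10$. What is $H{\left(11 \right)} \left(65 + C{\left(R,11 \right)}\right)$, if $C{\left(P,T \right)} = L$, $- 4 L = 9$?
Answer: $- \frac{251}{2} \approx -125.5$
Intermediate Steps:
$L = - \frac{9}{4}$ ($L = \left(- \frac{1}{4}\right) 9 = - \frac{9}{4} \approx -2.25$)
$C{\left(P,T \right)} = - \frac{9}{4}$
$H{\left(11 \right)} \left(65 + C{\left(R,11 \right)}\right) = - 2 \left(65 - \frac{9}{4}\right) = \left(-2\right) \frac{251}{4} = - \frac{251}{2}$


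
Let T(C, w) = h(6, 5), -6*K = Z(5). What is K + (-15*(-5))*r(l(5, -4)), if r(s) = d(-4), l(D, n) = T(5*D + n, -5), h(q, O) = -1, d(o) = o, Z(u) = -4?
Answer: -898/3 ≈ -299.33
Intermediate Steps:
K = ⅔ (K = -⅙*(-4) = ⅔ ≈ 0.66667)
T(C, w) = -1
l(D, n) = -1
r(s) = -4
K + (-15*(-5))*r(l(5, -4)) = ⅔ - 15*(-5)*(-4) = ⅔ + 75*(-4) = ⅔ - 300 = -898/3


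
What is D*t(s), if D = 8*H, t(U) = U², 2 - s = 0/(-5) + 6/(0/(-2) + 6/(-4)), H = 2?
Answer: 576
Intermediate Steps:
s = 6 (s = 2 - (0/(-5) + 6/(0/(-2) + 6/(-4))) = 2 - (0*(-⅕) + 6/(0*(-½) + 6*(-¼))) = 2 - (0 + 6/(0 - 3/2)) = 2 - (0 + 6/(-3/2)) = 2 - (0 + 6*(-⅔)) = 2 - (0 - 4) = 2 - 1*(-4) = 2 + 4 = 6)
D = 16 (D = 8*2 = 16)
D*t(s) = 16*6² = 16*36 = 576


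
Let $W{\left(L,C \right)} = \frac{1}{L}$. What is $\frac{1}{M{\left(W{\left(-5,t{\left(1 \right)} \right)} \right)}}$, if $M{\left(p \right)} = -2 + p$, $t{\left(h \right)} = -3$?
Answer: $- \frac{5}{11} \approx -0.45455$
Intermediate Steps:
$\frac{1}{M{\left(W{\left(-5,t{\left(1 \right)} \right)} \right)}} = \frac{1}{-2 + \frac{1}{-5}} = \frac{1}{-2 - \frac{1}{5}} = \frac{1}{- \frac{11}{5}} = - \frac{5}{11}$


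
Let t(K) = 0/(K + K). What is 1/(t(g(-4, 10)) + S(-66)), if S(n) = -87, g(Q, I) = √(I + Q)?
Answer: -1/87 ≈ -0.011494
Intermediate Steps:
t(K) = 0 (t(K) = 0/(2*K) = (1/(2*K))*0 = 0)
1/(t(g(-4, 10)) + S(-66)) = 1/(0 - 87) = 1/(-87) = -1/87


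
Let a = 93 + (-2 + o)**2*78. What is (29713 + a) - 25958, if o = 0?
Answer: 4160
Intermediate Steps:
a = 405 (a = 93 + (-2 + 0)**2*78 = 93 + (-2)**2*78 = 93 + 4*78 = 93 + 312 = 405)
(29713 + a) - 25958 = (29713 + 405) - 25958 = 30118 - 25958 = 4160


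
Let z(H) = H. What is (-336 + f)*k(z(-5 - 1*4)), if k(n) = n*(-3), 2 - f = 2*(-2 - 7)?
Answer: -8532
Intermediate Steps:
f = 20 (f = 2 - 2*(-2 - 7) = 2 - 2*(-9) = 2 - 1*(-18) = 2 + 18 = 20)
k(n) = -3*n
(-336 + f)*k(z(-5 - 1*4)) = (-336 + 20)*(-3*(-5 - 1*4)) = -(-948)*(-5 - 4) = -(-948)*(-9) = -316*27 = -8532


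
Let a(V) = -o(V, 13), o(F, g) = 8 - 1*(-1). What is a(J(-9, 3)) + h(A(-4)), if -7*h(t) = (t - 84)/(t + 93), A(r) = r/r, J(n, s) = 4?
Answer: -5839/658 ≈ -8.8739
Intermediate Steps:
o(F, g) = 9 (o(F, g) = 8 + 1 = 9)
A(r) = 1
h(t) = -(-84 + t)/(7*(93 + t)) (h(t) = -(t - 84)/(7*(t + 93)) = -(-84 + t)/(7*(93 + t)))
a(V) = -9 (a(V) = -1*9 = -9)
a(J(-9, 3)) + h(A(-4)) = -9 + (84 - 1*1)/(7*(93 + 1)) = -9 + (⅐)*(84 - 1)/94 = -9 + (⅐)*(1/94)*83 = -9 + 83/658 = -5839/658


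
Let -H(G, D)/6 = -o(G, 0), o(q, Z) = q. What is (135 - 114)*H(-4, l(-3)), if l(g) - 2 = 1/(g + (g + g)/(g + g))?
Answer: -504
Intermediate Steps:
l(g) = 2 + 1/(1 + g) (l(g) = 2 + 1/(g + (g + g)/(g + g)) = 2 + 1/(g + (2*g)/((2*g))) = 2 + 1/(g + (2*g)*(1/(2*g))) = 2 + 1/(g + 1) = 2 + 1/(1 + g))
H(G, D) = 6*G (H(G, D) = -(-6)*G = 6*G)
(135 - 114)*H(-4, l(-3)) = (135 - 114)*(6*(-4)) = 21*(-24) = -504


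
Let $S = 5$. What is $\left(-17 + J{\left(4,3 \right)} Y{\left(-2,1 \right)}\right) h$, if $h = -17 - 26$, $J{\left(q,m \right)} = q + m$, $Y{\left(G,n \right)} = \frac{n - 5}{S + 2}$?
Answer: $903$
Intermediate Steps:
$Y{\left(G,n \right)} = - \frac{5}{7} + \frac{n}{7}$ ($Y{\left(G,n \right)} = \frac{n - 5}{5 + 2} = \frac{-5 + n}{7} = \left(-5 + n\right) \frac{1}{7} = - \frac{5}{7} + \frac{n}{7}$)
$J{\left(q,m \right)} = m + q$
$h = -43$ ($h = -17 - 26 = -43$)
$\left(-17 + J{\left(4,3 \right)} Y{\left(-2,1 \right)}\right) h = \left(-17 + \left(3 + 4\right) \left(- \frac{5}{7} + \frac{1}{7} \cdot 1\right)\right) \left(-43\right) = \left(-17 + 7 \left(- \frac{5}{7} + \frac{1}{7}\right)\right) \left(-43\right) = \left(-17 + 7 \left(- \frac{4}{7}\right)\right) \left(-43\right) = \left(-17 - 4\right) \left(-43\right) = \left(-21\right) \left(-43\right) = 903$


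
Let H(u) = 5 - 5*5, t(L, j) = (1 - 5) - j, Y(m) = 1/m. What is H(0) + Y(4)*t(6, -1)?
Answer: -83/4 ≈ -20.750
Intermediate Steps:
t(L, j) = -4 - j
H(u) = -20 (H(u) = 5 - 25 = -20)
H(0) + Y(4)*t(6, -1) = -20 + (-4 - 1*(-1))/4 = -20 + (-4 + 1)/4 = -20 + (1/4)*(-3) = -20 - 3/4 = -83/4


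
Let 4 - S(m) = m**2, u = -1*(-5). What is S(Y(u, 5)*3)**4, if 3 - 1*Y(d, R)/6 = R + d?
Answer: 63463879874707456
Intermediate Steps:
u = 5
Y(d, R) = 18 - 6*R - 6*d (Y(d, R) = 18 - 6*(R + d) = 18 + (-6*R - 6*d) = 18 - 6*R - 6*d)
S(m) = 4 - m**2
S(Y(u, 5)*3)**4 = (4 - ((18 - 6*5 - 6*5)*3)**2)**4 = (4 - ((18 - 30 - 30)*3)**2)**4 = (4 - (-42*3)**2)**4 = (4 - 1*(-126)**2)**4 = (4 - 1*15876)**4 = (4 - 15876)**4 = (-15872)**4 = 63463879874707456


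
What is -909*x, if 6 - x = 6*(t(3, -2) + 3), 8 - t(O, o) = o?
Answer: 65448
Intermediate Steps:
t(O, o) = 8 - o
x = -72 (x = 6 - 6*((8 - 1*(-2)) + 3) = 6 - 6*((8 + 2) + 3) = 6 - 6*(10 + 3) = 6 - 6*13 = 6 - 1*78 = 6 - 78 = -72)
-909*x = -909*(-72) = 65448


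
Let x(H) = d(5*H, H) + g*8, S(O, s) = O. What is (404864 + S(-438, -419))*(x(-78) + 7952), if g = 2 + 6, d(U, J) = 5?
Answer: 3243900946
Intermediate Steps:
g = 8
x(H) = 69 (x(H) = 5 + 8*8 = 5 + 64 = 69)
(404864 + S(-438, -419))*(x(-78) + 7952) = (404864 - 438)*(69 + 7952) = 404426*8021 = 3243900946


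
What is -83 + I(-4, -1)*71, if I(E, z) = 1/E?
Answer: -403/4 ≈ -100.75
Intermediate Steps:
-83 + I(-4, -1)*71 = -83 + 71/(-4) = -83 - 1/4*71 = -83 - 71/4 = -403/4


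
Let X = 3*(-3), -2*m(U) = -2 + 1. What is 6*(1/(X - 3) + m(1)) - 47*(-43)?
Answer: 4047/2 ≈ 2023.5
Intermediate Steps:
m(U) = ½ (m(U) = -(-2 + 1)/2 = -½*(-1) = ½)
X = -9
6*(1/(X - 3) + m(1)) - 47*(-43) = 6*(1/(-9 - 3) + ½) - 47*(-43) = 6*(1/(-12) + ½) + 2021 = 6*(-1/12 + ½) + 2021 = 6*(5/12) + 2021 = 5/2 + 2021 = 4047/2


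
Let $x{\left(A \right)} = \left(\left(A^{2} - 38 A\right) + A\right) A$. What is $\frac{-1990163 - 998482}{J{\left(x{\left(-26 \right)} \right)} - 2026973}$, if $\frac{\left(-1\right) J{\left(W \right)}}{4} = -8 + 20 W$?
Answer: $- \frac{996215}{460033} \approx -2.1655$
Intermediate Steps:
$x{\left(A \right)} = A \left(A^{2} - 37 A\right)$ ($x{\left(A \right)} = \left(A^{2} - 37 A\right) A = A \left(A^{2} - 37 A\right)$)
$J{\left(W \right)} = 32 - 80 W$ ($J{\left(W \right)} = - 4 \left(-8 + 20 W\right) = 32 - 80 W$)
$\frac{-1990163 - 998482}{J{\left(x{\left(-26 \right)} \right)} - 2026973} = \frac{-1990163 - 998482}{\left(32 - 80 \left(-26\right)^{2} \left(-37 - 26\right)\right) - 2026973} = - \frac{2988645}{\left(32 - 80 \cdot 676 \left(-63\right)\right) - 2026973} = - \frac{2988645}{\left(32 - -3407040\right) - 2026973} = - \frac{2988645}{\left(32 + 3407040\right) - 2026973} = - \frac{2988645}{3407072 - 2026973} = - \frac{2988645}{1380099} = \left(-2988645\right) \frac{1}{1380099} = - \frac{996215}{460033}$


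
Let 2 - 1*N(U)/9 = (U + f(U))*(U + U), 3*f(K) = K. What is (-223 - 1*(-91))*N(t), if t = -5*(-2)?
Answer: 314424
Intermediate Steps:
f(K) = K/3
t = 10
N(U) = 18 - 24*U² (N(U) = 18 - 9*(U + U/3)*(U + U) = 18 - 9*4*U/3*2*U = 18 - 24*U²)
(-223 - 1*(-91))*N(t) = (-223 - 1*(-91))*(18 - 24*10²) = (-223 + 91)*(18 - 24*100) = -132*(18 - 2400) = -132*(-2382) = 314424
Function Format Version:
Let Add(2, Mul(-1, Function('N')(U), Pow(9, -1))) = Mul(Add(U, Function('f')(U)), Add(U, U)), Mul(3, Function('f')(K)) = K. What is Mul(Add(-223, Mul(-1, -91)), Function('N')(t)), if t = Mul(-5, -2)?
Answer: 314424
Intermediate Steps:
Function('f')(K) = Mul(Rational(1, 3), K)
t = 10
Function('N')(U) = Add(18, Mul(-24, Pow(U, 2))) (Function('N')(U) = Add(18, Mul(-9, Mul(Add(U, Mul(Rational(1, 3), U)), Add(U, U)))) = Add(18, Mul(-9, Mul(Mul(Rational(4, 3), U), Mul(2, U)))) = Add(18, Mul(-9, Mul(Rational(8, 3), Pow(U, 2)))) = Add(18, Mul(-24, Pow(U, 2))))
Mul(Add(-223, Mul(-1, -91)), Function('N')(t)) = Mul(Add(-223, Mul(-1, -91)), Add(18, Mul(-24, Pow(10, 2)))) = Mul(Add(-223, 91), Add(18, Mul(-24, 100))) = Mul(-132, Add(18, -2400)) = Mul(-132, -2382) = 314424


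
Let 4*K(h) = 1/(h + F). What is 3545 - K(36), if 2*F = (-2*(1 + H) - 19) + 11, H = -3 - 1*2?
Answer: 510479/144 ≈ 3545.0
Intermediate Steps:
H = -5 (H = -3 - 2 = -5)
F = 0 (F = ((-2*(1 - 5) - 19) + 11)/2 = ((-2*(-4) - 19) + 11)/2 = ((8 - 19) + 11)/2 = (-11 + 11)/2 = (½)*0 = 0)
K(h) = 1/(4*h) (K(h) = 1/(4*(h + 0)) = 1/(4*h))
3545 - K(36) = 3545 - 1/(4*36) = 3545 - 1*1/144 = 3545 - 1/144 = 510479/144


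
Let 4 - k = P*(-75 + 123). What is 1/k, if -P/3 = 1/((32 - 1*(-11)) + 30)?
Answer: 73/436 ≈ 0.16743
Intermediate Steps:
P = -3/73 (P = -3/((32 - 1*(-11)) + 30) = -3/((32 + 11) + 30) = -3/(43 + 30) = -3/73 ≈ -0.041096)
k = 436/73 (k = 4 - (-3)*(-75 + 123)/73 = 4 - (-3)*48/73 = 4 - 1*(-144/73) = 4 + 144/73 = 436/73 ≈ 5.9726)
1/k = 1/(436/73) = 73/436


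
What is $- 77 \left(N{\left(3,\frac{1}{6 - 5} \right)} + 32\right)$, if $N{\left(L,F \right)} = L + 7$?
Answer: $-3234$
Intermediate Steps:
$N{\left(L,F \right)} = 7 + L$
$- 77 \left(N{\left(3,\frac{1}{6 - 5} \right)} + 32\right) = - 77 \left(\left(7 + 3\right) + 32\right) = - 77 \left(10 + 32\right) = \left(-77\right) 42 = -3234$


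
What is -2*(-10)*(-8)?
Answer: -160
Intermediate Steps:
-2*(-10)*(-8) = 20*(-8) = -160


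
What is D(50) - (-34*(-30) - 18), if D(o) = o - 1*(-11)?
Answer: -941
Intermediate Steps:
D(o) = 11 + o (D(o) = o + 11 = 11 + o)
D(50) - (-34*(-30) - 18) = (11 + 50) - (-34*(-30) - 18) = 61 - (1020 - 18) = 61 - 1*1002 = 61 - 1002 = -941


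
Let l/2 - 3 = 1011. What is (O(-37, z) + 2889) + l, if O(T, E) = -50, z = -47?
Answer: 4867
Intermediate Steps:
l = 2028 (l = 6 + 2*1011 = 6 + 2022 = 2028)
(O(-37, z) + 2889) + l = (-50 + 2889) + 2028 = 2839 + 2028 = 4867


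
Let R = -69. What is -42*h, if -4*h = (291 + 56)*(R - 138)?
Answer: -1508409/2 ≈ -7.5420e+5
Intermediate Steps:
h = 71829/4 (h = -(291 + 56)*(-69 - 138)/4 = -347*(-207)/4 = -¼*(-71829) = 71829/4 ≈ 17957.)
-42*h = -42*71829/4 = -1508409/2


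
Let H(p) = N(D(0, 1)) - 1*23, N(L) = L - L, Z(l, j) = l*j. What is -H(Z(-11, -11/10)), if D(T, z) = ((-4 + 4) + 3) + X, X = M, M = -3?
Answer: 23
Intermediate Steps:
X = -3
D(T, z) = 0 (D(T, z) = ((-4 + 4) + 3) - 3 = (0 + 3) - 3 = 3 - 3 = 0)
Z(l, j) = j*l
N(L) = 0
H(p) = -23 (H(p) = 0 - 1*23 = 0 - 23 = -23)
-H(Z(-11, -11/10)) = -1*(-23) = 23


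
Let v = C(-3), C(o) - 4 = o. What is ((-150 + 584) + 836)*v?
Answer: 1270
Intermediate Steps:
C(o) = 4 + o
v = 1 (v = 4 - 3 = 1)
((-150 + 584) + 836)*v = ((-150 + 584) + 836)*1 = (434 + 836)*1 = 1270*1 = 1270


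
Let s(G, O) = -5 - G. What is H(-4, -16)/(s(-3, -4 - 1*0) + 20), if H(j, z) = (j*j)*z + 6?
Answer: -125/9 ≈ -13.889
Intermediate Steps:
H(j, z) = 6 + z*j**2 (H(j, z) = j**2*z + 6 = z*j**2 + 6 = 6 + z*j**2)
H(-4, -16)/(s(-3, -4 - 1*0) + 20) = (6 - 16*(-4)**2)/((-5 - 1*(-3)) + 20) = (6 - 16*16)/((-5 + 3) + 20) = (6 - 256)/(-2 + 20) = -250/18 = (1/18)*(-250) = -125/9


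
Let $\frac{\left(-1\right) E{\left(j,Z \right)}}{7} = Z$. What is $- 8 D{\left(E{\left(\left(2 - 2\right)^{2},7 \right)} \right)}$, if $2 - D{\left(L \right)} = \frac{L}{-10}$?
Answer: $\frac{116}{5} \approx 23.2$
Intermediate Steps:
$E{\left(j,Z \right)} = - 7 Z$
$D{\left(L \right)} = 2 + \frac{L}{10}$ ($D{\left(L \right)} = 2 - \frac{L}{-10} = 2 - L \left(- \frac{1}{10}\right) = 2 - - \frac{L}{10} = 2 + \frac{L}{10}$)
$- 8 D{\left(E{\left(\left(2 - 2\right)^{2},7 \right)} \right)} = - 8 \left(2 + \frac{\left(-7\right) 7}{10}\right) = - 8 \left(2 + \frac{1}{10} \left(-49\right)\right) = - 8 \left(2 - \frac{49}{10}\right) = \left(-8\right) \left(- \frac{29}{10}\right) = \frac{116}{5}$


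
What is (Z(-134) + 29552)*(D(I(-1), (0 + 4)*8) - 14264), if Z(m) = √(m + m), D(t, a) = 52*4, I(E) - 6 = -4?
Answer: -415382912 - 28112*I*√67 ≈ -4.1538e+8 - 2.3011e+5*I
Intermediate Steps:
I(E) = 2 (I(E) = 6 - 4 = 2)
D(t, a) = 208
Z(m) = √2*√m (Z(m) = √(2*m) = √2*√m)
(Z(-134) + 29552)*(D(I(-1), (0 + 4)*8) - 14264) = (√2*√(-134) + 29552)*(208 - 14264) = (√2*(I*√134) + 29552)*(-14056) = (2*I*√67 + 29552)*(-14056) = (29552 + 2*I*√67)*(-14056) = -415382912 - 28112*I*√67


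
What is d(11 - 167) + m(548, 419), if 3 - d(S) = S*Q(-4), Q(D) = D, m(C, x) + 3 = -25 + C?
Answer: -101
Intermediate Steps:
m(C, x) = -28 + C (m(C, x) = -3 + (-25 + C) = -28 + C)
d(S) = 3 + 4*S (d(S) = 3 - S*(-4) = 3 - (-4)*S = 3 + 4*S)
d(11 - 167) + m(548, 419) = (3 + 4*(11 - 167)) + (-28 + 548) = (3 + 4*(-156)) + 520 = (3 - 624) + 520 = -621 + 520 = -101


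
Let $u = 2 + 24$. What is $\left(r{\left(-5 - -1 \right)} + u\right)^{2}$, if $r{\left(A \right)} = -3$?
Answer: $529$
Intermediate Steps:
$u = 26$
$\left(r{\left(-5 - -1 \right)} + u\right)^{2} = \left(-3 + 26\right)^{2} = 23^{2} = 529$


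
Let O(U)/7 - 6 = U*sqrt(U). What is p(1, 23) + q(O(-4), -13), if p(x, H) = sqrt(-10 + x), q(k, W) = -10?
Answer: -10 + 3*I ≈ -10.0 + 3.0*I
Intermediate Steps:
O(U) = 42 + 7*U**(3/2) (O(U) = 42 + 7*(U*sqrt(U)) = 42 + 7*U**(3/2))
p(1, 23) + q(O(-4), -13) = sqrt(-10 + 1) - 10 = sqrt(-9) - 10 = 3*I - 10 = -10 + 3*I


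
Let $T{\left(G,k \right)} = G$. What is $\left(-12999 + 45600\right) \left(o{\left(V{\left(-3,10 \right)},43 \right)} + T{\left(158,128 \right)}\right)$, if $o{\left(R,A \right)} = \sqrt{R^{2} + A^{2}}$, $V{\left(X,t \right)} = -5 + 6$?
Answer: $5150958 + 163005 \sqrt{74} \approx 6.5532 \cdot 10^{6}$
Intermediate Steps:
$V{\left(X,t \right)} = 1$
$o{\left(R,A \right)} = \sqrt{A^{2} + R^{2}}$
$\left(-12999 + 45600\right) \left(o{\left(V{\left(-3,10 \right)},43 \right)} + T{\left(158,128 \right)}\right) = \left(-12999 + 45600\right) \left(\sqrt{43^{2} + 1^{2}} + 158\right) = 32601 \left(\sqrt{1849 + 1} + 158\right) = 32601 \left(\sqrt{1850} + 158\right) = 32601 \left(5 \sqrt{74} + 158\right) = 32601 \left(158 + 5 \sqrt{74}\right) = 5150958 + 163005 \sqrt{74}$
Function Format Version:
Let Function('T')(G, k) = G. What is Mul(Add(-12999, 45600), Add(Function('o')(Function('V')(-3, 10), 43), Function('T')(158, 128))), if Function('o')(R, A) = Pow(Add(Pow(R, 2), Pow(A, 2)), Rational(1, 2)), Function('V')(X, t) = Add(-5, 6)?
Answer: Add(5150958, Mul(163005, Pow(74, Rational(1, 2)))) ≈ 6.5532e+6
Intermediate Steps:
Function('V')(X, t) = 1
Function('o')(R, A) = Pow(Add(Pow(A, 2), Pow(R, 2)), Rational(1, 2))
Mul(Add(-12999, 45600), Add(Function('o')(Function('V')(-3, 10), 43), Function('T')(158, 128))) = Mul(Add(-12999, 45600), Add(Pow(Add(Pow(43, 2), Pow(1, 2)), Rational(1, 2)), 158)) = Mul(32601, Add(Pow(Add(1849, 1), Rational(1, 2)), 158)) = Mul(32601, Add(Pow(1850, Rational(1, 2)), 158)) = Mul(32601, Add(Mul(5, Pow(74, Rational(1, 2))), 158)) = Mul(32601, Add(158, Mul(5, Pow(74, Rational(1, 2))))) = Add(5150958, Mul(163005, Pow(74, Rational(1, 2))))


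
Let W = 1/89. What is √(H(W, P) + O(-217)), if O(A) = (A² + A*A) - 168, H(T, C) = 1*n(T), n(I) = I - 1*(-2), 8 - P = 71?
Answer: √744669141/89 ≈ 306.61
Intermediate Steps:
P = -63 (P = 8 - 1*71 = 8 - 71 = -63)
n(I) = 2 + I (n(I) = I + 2 = 2 + I)
W = 1/89 ≈ 0.011236
H(T, C) = 2 + T (H(T, C) = 1*(2 + T) = 2 + T)
O(A) = -168 + 2*A² (O(A) = (A² + A²) - 168 = 2*A² - 168 = -168 + 2*A²)
√(H(W, P) + O(-217)) = √((2 + 1/89) + (-168 + 2*(-217)²)) = √(179/89 + (-168 + 2*47089)) = √(179/89 + (-168 + 94178)) = √(179/89 + 94010) = √(8367069/89) = √744669141/89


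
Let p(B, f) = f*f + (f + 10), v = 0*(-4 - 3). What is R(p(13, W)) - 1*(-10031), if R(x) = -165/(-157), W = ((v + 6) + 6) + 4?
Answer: 1575032/157 ≈ 10032.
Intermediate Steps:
v = 0 (v = 0*(-7) = 0)
W = 16 (W = ((0 + 6) + 6) + 4 = (6 + 6) + 4 = 12 + 4 = 16)
p(B, f) = 10 + f + f² (p(B, f) = f² + (10 + f) = 10 + f + f²)
R(x) = 165/157 (R(x) = -165*(-1/157) = 165/157)
R(p(13, W)) - 1*(-10031) = 165/157 - 1*(-10031) = 165/157 + 10031 = 1575032/157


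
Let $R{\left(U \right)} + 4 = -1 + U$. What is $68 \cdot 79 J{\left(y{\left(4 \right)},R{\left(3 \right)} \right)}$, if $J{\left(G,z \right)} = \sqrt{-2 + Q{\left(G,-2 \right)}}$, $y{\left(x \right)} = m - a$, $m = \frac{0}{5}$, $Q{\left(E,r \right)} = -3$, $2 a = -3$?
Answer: $5372 i \sqrt{5} \approx 12012.0 i$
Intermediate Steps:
$a = - \frac{3}{2}$ ($a = \frac{1}{2} \left(-3\right) = - \frac{3}{2} \approx -1.5$)
$m = 0$ ($m = 0 \cdot \frac{1}{5} = 0$)
$y{\left(x \right)} = \frac{3}{2}$ ($y{\left(x \right)} = 0 - - \frac{3}{2} = 0 + \frac{3}{2} = \frac{3}{2}$)
$R{\left(U \right)} = -5 + U$ ($R{\left(U \right)} = -4 + \left(-1 + U\right) = -5 + U$)
$J{\left(G,z \right)} = i \sqrt{5}$ ($J{\left(G,z \right)} = \sqrt{-2 - 3} = \sqrt{-5} = i \sqrt{5}$)
$68 \cdot 79 J{\left(y{\left(4 \right)},R{\left(3 \right)} \right)} = 68 \cdot 79 i \sqrt{5} = 5372 i \sqrt{5}$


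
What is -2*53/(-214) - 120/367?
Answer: 6611/39269 ≈ 0.16835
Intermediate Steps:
-2*53/(-214) - 120/367 = -106*(-1/214) - 120*1/367 = 53/107 - 120/367 = 6611/39269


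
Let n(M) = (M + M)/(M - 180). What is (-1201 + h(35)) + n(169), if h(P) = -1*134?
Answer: -15023/11 ≈ -1365.7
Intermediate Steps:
h(P) = -134
n(M) = 2*M/(-180 + M) (n(M) = (2*M)/(-180 + M) = 2*M/(-180 + M))
(-1201 + h(35)) + n(169) = (-1201 - 134) + 2*169/(-180 + 169) = -1335 + 2*169/(-11) = -1335 + 2*169*(-1/11) = -1335 - 338/11 = -15023/11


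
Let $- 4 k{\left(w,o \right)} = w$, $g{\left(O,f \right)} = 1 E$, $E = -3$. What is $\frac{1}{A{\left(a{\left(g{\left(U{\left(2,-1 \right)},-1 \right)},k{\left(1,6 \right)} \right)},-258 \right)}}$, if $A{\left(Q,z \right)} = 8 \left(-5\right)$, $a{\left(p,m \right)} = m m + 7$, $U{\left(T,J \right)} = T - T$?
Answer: $- \frac{1}{40} \approx -0.025$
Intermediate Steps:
$U{\left(T,J \right)} = 0$
$g{\left(O,f \right)} = -3$ ($g{\left(O,f \right)} = 1 \left(-3\right) = -3$)
$k{\left(w,o \right)} = - \frac{w}{4}$
$a{\left(p,m \right)} = 7 + m^{2}$ ($a{\left(p,m \right)} = m^{2} + 7 = 7 + m^{2}$)
$A{\left(Q,z \right)} = -40$
$\frac{1}{A{\left(a{\left(g{\left(U{\left(2,-1 \right)},-1 \right)},k{\left(1,6 \right)} \right)},-258 \right)}} = \frac{1}{-40} = - \frac{1}{40}$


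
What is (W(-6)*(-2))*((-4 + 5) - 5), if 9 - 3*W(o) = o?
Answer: 40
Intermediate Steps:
W(o) = 3 - o/3
(W(-6)*(-2))*((-4 + 5) - 5) = ((3 - ⅓*(-6))*(-2))*((-4 + 5) - 5) = ((3 + 2)*(-2))*(1 - 5) = (5*(-2))*(-4) = -10*(-4) = 40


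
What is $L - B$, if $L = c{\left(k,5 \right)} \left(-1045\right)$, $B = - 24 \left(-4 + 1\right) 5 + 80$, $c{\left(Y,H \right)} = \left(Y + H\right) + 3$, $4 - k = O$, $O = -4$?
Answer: $-17160$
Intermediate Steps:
$k = 8$ ($k = 4 - -4 = 4 + 4 = 8$)
$c{\left(Y,H \right)} = 3 + H + Y$ ($c{\left(Y,H \right)} = \left(H + Y\right) + 3 = 3 + H + Y$)
$B = 440$ ($B = - 24 \left(\left(-3\right) 5\right) + 80 = \left(-24\right) \left(-15\right) + 80 = 360 + 80 = 440$)
$L = -16720$ ($L = \left(3 + 5 + 8\right) \left(-1045\right) = 16 \left(-1045\right) = -16720$)
$L - B = -16720 - 440 = -17160$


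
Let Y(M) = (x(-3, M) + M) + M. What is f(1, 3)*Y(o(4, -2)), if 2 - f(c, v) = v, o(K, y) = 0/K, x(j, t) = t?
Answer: 0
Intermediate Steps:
o(K, y) = 0
f(c, v) = 2 - v
Y(M) = 3*M (Y(M) = (M + M) + M = 2*M + M = 3*M)
f(1, 3)*Y(o(4, -2)) = (2 - 1*3)*(3*0) = (2 - 3)*0 = -1*0 = 0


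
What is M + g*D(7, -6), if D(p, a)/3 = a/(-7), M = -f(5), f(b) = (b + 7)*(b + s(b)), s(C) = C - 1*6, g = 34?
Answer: 276/7 ≈ 39.429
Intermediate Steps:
s(C) = -6 + C (s(C) = C - 6 = -6 + C)
f(b) = (-6 + 2*b)*(7 + b) (f(b) = (b + 7)*(b + (-6 + b)) = (7 + b)*(-6 + 2*b) = (-6 + 2*b)*(7 + b))
M = -48 (M = -(-42 + 2*5**2 + 8*5) = -(-42 + 2*25 + 40) = -(-42 + 50 + 40) = -1*48 = -48)
D(p, a) = -3*a/7 (D(p, a) = 3*(a/(-7)) = 3*(a*(-1/7)) = 3*(-a/7) = -3*a/7)
M + g*D(7, -6) = -48 + 34*(-3/7*(-6)) = -48 + 34*(18/7) = -48 + 612/7 = 276/7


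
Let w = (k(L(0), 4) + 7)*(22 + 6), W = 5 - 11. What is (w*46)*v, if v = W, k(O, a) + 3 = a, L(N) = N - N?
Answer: -61824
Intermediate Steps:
L(N) = 0
k(O, a) = -3 + a
W = -6
v = -6
w = 224 (w = ((-3 + 4) + 7)*(22 + 6) = (1 + 7)*28 = 8*28 = 224)
(w*46)*v = (224*46)*(-6) = 10304*(-6) = -61824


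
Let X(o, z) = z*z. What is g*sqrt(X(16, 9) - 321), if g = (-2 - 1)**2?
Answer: 36*I*sqrt(15) ≈ 139.43*I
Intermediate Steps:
X(o, z) = z**2
g = 9 (g = (-3)**2 = 9)
g*sqrt(X(16, 9) - 321) = 9*sqrt(9**2 - 321) = 9*sqrt(81 - 321) = 9*sqrt(-240) = 9*(4*I*sqrt(15)) = 36*I*sqrt(15)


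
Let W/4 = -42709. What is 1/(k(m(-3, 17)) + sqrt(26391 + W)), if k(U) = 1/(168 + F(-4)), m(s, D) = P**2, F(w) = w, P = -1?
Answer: 164/3884992721 - 26896*I*sqrt(144445)/3884992721 ≈ 4.2214e-8 - 0.0026312*I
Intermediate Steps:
m(s, D) = 1 (m(s, D) = (-1)**2 = 1)
k(U) = 1/164 (k(U) = 1/(168 - 4) = 1/164)
W = -170836 (W = 4*(-42709) = -170836)
1/(k(m(-3, 17)) + sqrt(26391 + W)) = 1/(1/164 + sqrt(26391 - 170836)) = 1/(1/164 + sqrt(-144445)) = 1/(1/164 + I*sqrt(144445))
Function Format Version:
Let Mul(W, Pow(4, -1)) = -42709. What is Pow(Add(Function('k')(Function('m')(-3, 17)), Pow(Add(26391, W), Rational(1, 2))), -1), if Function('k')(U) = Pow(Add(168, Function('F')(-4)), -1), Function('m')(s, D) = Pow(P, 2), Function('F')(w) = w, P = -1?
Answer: Add(Rational(164, 3884992721), Mul(Rational(-26896, 3884992721), I, Pow(144445, Rational(1, 2)))) ≈ Add(4.2214e-8, Mul(-0.0026312, I))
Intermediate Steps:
Function('m')(s, D) = 1 (Function('m')(s, D) = Pow(-1, 2) = 1)
Function('k')(U) = Rational(1, 164) (Function('k')(U) = Pow(Add(168, -4), -1) = Pow(164, -1) = Rational(1, 164))
W = -170836 (W = Mul(4, -42709) = -170836)
Pow(Add(Function('k')(Function('m')(-3, 17)), Pow(Add(26391, W), Rational(1, 2))), -1) = Pow(Add(Rational(1, 164), Pow(Add(26391, -170836), Rational(1, 2))), -1) = Pow(Add(Rational(1, 164), Pow(-144445, Rational(1, 2))), -1) = Pow(Add(Rational(1, 164), Mul(I, Pow(144445, Rational(1, 2)))), -1)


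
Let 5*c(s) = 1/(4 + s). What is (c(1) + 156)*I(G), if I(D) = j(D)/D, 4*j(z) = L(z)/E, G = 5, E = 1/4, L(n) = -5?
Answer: -3901/25 ≈ -156.04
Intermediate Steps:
E = ¼ (E = 1*(¼) = ¼ ≈ 0.25000)
c(s) = 1/(5*(4 + s))
j(z) = -5 (j(z) = (-5/¼)/4 = (-5*4)/4 = (¼)*(-20) = -5)
I(D) = -5/D
(c(1) + 156)*I(G) = (1/(5*(4 + 1)) + 156)*(-5/5) = ((⅕)/5 + 156)*(-5*⅕) = ((⅕)*(⅕) + 156)*(-1) = (1/25 + 156)*(-1) = (3901/25)*(-1) = -3901/25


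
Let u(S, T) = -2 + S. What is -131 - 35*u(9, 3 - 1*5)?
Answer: -376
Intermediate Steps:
-131 - 35*u(9, 3 - 1*5) = -131 - 35*(-2 + 9) = -131 - 35*7 = -131 - 245 = -376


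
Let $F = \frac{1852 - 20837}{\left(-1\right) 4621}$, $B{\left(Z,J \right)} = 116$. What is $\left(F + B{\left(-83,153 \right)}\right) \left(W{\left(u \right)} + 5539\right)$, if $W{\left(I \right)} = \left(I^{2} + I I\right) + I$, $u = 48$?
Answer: $\frac{5658439095}{4621} \approx 1.2245 \cdot 10^{6}$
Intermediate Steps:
$F = \frac{18985}{4621}$ ($F = \frac{1852 - 20837}{-4621} = \left(-18985\right) \left(- \frac{1}{4621}\right) = \frac{18985}{4621} \approx 4.1084$)
$W{\left(I \right)} = I + 2 I^{2}$ ($W{\left(I \right)} = \left(I^{2} + I^{2}\right) + I = 2 I^{2} + I = I + 2 I^{2}$)
$\left(F + B{\left(-83,153 \right)}\right) \left(W{\left(u \right)} + 5539\right) = \left(\frac{18985}{4621} + 116\right) \left(48 \left(1 + 2 \cdot 48\right) + 5539\right) = \frac{555021 \left(48 \left(1 + 96\right) + 5539\right)}{4621} = \frac{555021 \left(48 \cdot 97 + 5539\right)}{4621} = \frac{555021 \left(4656 + 5539\right)}{4621} = \frac{555021}{4621} \cdot 10195 = \frac{5658439095}{4621}$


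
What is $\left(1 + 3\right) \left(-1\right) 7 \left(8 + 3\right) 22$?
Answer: $-6776$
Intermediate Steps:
$\left(1 + 3\right) \left(-1\right) 7 \left(8 + 3\right) 22 = 4 \left(-1\right) 7 \cdot 11 \cdot 22 = \left(-4\right) 7 \cdot 11 \cdot 22 = \left(-28\right) 11 \cdot 22 = \left(-308\right) 22 = -6776$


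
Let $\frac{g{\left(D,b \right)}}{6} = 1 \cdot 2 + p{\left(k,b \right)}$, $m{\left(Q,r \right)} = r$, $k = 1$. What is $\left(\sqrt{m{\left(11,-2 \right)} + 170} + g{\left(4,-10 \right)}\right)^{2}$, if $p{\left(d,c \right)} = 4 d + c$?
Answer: $744 - 96 \sqrt{42} \approx 121.85$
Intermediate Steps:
$p{\left(d,c \right)} = c + 4 d$
$g{\left(D,b \right)} = 36 + 6 b$ ($g{\left(D,b \right)} = 6 \left(1 \cdot 2 + \left(b + 4 \cdot 1\right)\right) = 6 \left(2 + \left(b + 4\right)\right) = 6 \left(2 + \left(4 + b\right)\right) = 6 \left(6 + b\right) = 36 + 6 b$)
$\left(\sqrt{m{\left(11,-2 \right)} + 170} + g{\left(4,-10 \right)}\right)^{2} = \left(\sqrt{-2 + 170} + \left(36 + 6 \left(-10\right)\right)\right)^{2} = \left(\sqrt{168} + \left(36 - 60\right)\right)^{2} = \left(2 \sqrt{42} - 24\right)^{2} = \left(-24 + 2 \sqrt{42}\right)^{2}$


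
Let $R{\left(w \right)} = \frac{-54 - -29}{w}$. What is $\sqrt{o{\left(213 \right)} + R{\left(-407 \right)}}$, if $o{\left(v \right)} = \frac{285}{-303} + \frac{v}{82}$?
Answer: $\frac{\sqrt{19524571318714}}{3370774} \approx 1.3109$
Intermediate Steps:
$o{\left(v \right)} = - \frac{95}{101} + \frac{v}{82}$ ($o{\left(v \right)} = 285 \left(- \frac{1}{303}\right) + v \frac{1}{82} = - \frac{95}{101} + \frac{v}{82}$)
$R{\left(w \right)} = - \frac{25}{w}$ ($R{\left(w \right)} = \frac{-54 + 29}{w} = - \frac{25}{w}$)
$\sqrt{o{\left(213 \right)} + R{\left(-407 \right)}} = \sqrt{\left(- \frac{95}{101} + \frac{1}{82} \cdot 213\right) - \frac{25}{-407}} = \sqrt{\left(- \frac{95}{101} + \frac{213}{82}\right) - - \frac{25}{407}} = \sqrt{\frac{13723}{8282} + \frac{25}{407}} = \sqrt{\frac{5792311}{3370774}} = \frac{\sqrt{19524571318714}}{3370774}$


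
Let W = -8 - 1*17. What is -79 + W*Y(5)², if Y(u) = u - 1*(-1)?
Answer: -979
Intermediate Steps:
Y(u) = 1 + u (Y(u) = u + 1 = 1 + u)
W = -25 (W = -8 - 17 = -25)
-79 + W*Y(5)² = -79 - 25*(1 + 5)² = -79 - 25*6² = -79 - 25*36 = -79 - 900 = -979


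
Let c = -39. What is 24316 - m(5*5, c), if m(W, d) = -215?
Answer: 24531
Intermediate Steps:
24316 - m(5*5, c) = 24316 - 1*(-215) = 24316 + 215 = 24531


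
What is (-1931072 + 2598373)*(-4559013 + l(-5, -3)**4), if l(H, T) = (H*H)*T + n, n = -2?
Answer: 20415425478428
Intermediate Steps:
l(H, T) = -2 + T*H**2 (l(H, T) = (H*H)*T - 2 = H**2*T - 2 = T*H**2 - 2 = -2 + T*H**2)
(-1931072 + 2598373)*(-4559013 + l(-5, -3)**4) = (-1931072 + 2598373)*(-4559013 + (-2 - 3*(-5)**2)**4) = 667301*(-4559013 + (-2 - 3*25)**4) = 667301*(-4559013 + (-2 - 75)**4) = 667301*(-4559013 + (-77)**4) = 667301*(-4559013 + 35153041) = 667301*30594028 = 20415425478428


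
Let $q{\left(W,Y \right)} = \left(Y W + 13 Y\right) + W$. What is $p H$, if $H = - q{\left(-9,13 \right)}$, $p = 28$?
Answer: $-1204$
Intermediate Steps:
$q{\left(W,Y \right)} = W + 13 Y + W Y$ ($q{\left(W,Y \right)} = \left(W Y + 13 Y\right) + W = \left(13 Y + W Y\right) + W = W + 13 Y + W Y$)
$H = -43$ ($H = - (-9 + 13 \cdot 13 - 117) = - (-9 + 169 - 117) = \left(-1\right) 43 = -43$)
$p H = 28 \left(-43\right) = -1204$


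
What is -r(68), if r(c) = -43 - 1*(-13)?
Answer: 30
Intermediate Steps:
r(c) = -30 (r(c) = -43 + 13 = -30)
-r(68) = -1*(-30) = 30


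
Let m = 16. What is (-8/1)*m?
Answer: -128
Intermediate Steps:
(-8/1)*m = -8/1*16 = -8*1*16 = -8*16 = -128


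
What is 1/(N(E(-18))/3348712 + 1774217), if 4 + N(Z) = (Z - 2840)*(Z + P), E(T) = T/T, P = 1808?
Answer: 3348712/5941336622749 ≈ 5.6363e-7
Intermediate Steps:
E(T) = 1
N(Z) = -4 + (-2840 + Z)*(1808 + Z) (N(Z) = -4 + (Z - 2840)*(Z + 1808) = -4 + (-2840 + Z)*(1808 + Z))
1/(N(E(-18))/3348712 + 1774217) = 1/((-5134724 + 1² - 1032*1)/3348712 + 1774217) = 1/((-5134724 + 1 - 1032)*(1/3348712) + 1774217) = 1/(-5135755*1/3348712 + 1774217) = 1/(-5135755/3348712 + 1774217) = 1/(5941336622749/3348712) = 3348712/5941336622749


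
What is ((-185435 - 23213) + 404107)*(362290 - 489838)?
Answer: -24930404532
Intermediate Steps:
((-185435 - 23213) + 404107)*(362290 - 489838) = (-208648 + 404107)*(-127548) = 195459*(-127548) = -24930404532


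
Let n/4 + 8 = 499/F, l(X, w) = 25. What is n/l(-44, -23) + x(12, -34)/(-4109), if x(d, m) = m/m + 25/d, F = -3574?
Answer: -2870491031/2202834900 ≈ -1.3031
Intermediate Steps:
x(d, m) = 1 + 25/d
n = -58182/1787 (n = -32 + 4*(499/(-3574)) = -32 + 4*(499*(-1/3574)) = -32 + 4*(-499/3574) = -32 - 998/1787 = -58182/1787 ≈ -32.558)
n/l(-44, -23) + x(12, -34)/(-4109) = -58182/1787/25 + ((25 + 12)/12)/(-4109) = -58182/1787*1/25 + ((1/12)*37)*(-1/4109) = -58182/44675 + (37/12)*(-1/4109) = -58182/44675 - 37/49308 = -2870491031/2202834900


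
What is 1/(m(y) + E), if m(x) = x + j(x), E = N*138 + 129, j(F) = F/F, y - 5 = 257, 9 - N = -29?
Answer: 1/5636 ≈ 0.00017743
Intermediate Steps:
N = 38 (N = 9 - 1*(-29) = 9 + 29 = 38)
y = 262 (y = 5 + 257 = 262)
j(F) = 1
E = 5373 (E = 38*138 + 129 = 5244 + 129 = 5373)
m(x) = 1 + x (m(x) = x + 1 = 1 + x)
1/(m(y) + E) = 1/((1 + 262) + 5373) = 1/(263 + 5373) = 1/5636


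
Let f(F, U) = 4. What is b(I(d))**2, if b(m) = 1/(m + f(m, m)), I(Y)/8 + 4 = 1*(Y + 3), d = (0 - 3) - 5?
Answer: 1/4624 ≈ 0.00021626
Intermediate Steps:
d = -8 (d = -3 - 5 = -8)
I(Y) = -8 + 8*Y (I(Y) = -32 + 8*(1*(Y + 3)) = -32 + 8*(1*(3 + Y)) = -32 + 8*(3 + Y) = -32 + (24 + 8*Y) = -8 + 8*Y)
b(m) = 1/(4 + m) (b(m) = 1/(m + 4) = 1/(4 + m))
b(I(d))**2 = (1/(4 + (-8 + 8*(-8))))**2 = (1/(4 + (-8 - 64)))**2 = (1/(4 - 72))**2 = (1/(-68))**2 = (-1/68)**2 = 1/4624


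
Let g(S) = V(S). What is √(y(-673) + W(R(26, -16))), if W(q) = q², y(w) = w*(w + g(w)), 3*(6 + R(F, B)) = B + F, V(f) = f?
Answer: √8152786/3 ≈ 951.77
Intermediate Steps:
g(S) = S
R(F, B) = -6 + B/3 + F/3 (R(F, B) = -6 + (B + F)/3 = -6 + (B/3 + F/3) = -6 + B/3 + F/3)
y(w) = 2*w² (y(w) = w*(w + w) = w*(2*w) = 2*w²)
√(y(-673) + W(R(26, -16))) = √(2*(-673)² + (-6 + (⅓)*(-16) + (⅓)*26)²) = √(2*452929 + (-6 - 16/3 + 26/3)²) = √(905858 + (-8/3)²) = √(905858 + 64/9) = √(8152786/9) = √8152786/3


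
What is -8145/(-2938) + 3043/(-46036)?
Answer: 10765379/3978052 ≈ 2.7062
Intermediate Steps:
-8145/(-2938) + 3043/(-46036) = -8145*(-1/2938) + 3043*(-1/46036) = 8145/2938 - 179/2708 = 10765379/3978052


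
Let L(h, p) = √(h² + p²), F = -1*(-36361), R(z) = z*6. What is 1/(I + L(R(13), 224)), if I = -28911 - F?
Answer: -16318/1065094431 - √14065/2130188862 ≈ -1.5376e-5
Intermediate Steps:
R(z) = 6*z
F = 36361
I = -65272 (I = -28911 - 1*36361 = -28911 - 36361 = -65272)
1/(I + L(R(13), 224)) = 1/(-65272 + √((6*13)² + 224²)) = 1/(-65272 + √(78² + 50176)) = 1/(-65272 + √(6084 + 50176)) = 1/(-65272 + √56260) = 1/(-65272 + 2*√14065)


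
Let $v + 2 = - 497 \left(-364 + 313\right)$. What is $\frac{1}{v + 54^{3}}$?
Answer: $\frac{1}{182809} \approx 5.4702 \cdot 10^{-6}$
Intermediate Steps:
$v = 25345$ ($v = -2 - 497 \left(-364 + 313\right) = -2 - -25347 = -2 + 25347 = 25345$)
$\frac{1}{v + 54^{3}} = \frac{1}{25345 + 54^{3}} = \frac{1}{25345 + 157464} = \frac{1}{182809}$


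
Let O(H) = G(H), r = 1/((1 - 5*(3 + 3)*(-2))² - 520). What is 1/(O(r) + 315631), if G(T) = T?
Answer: 3201/1010334832 ≈ 3.1683e-6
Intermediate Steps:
r = 1/3201 (r = 1/((1 - 5*6*(-2))² - 520) = 1/((1 - 30*(-2))² - 520) = 1/((1 + 60)² - 520) = 1/(61² - 520) = 1/(3721 - 520) = 1/3201 ≈ 0.00031240)
O(H) = H
1/(O(r) + 315631) = 1/(1/3201 + 315631) = 1/(1010334832/3201) = 3201/1010334832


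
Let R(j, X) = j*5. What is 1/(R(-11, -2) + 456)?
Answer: 1/401 ≈ 0.0024938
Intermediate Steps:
R(j, X) = 5*j
1/(R(-11, -2) + 456) = 1/(5*(-11) + 456) = 1/(-55 + 456) = 1/401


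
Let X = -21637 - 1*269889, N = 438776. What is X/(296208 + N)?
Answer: -145763/367492 ≈ -0.39664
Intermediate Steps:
X = -291526 (X = -21637 - 269889 = -291526)
X/(296208 + N) = -291526/(296208 + 438776) = -291526/734984 = -291526*1/734984 = -145763/367492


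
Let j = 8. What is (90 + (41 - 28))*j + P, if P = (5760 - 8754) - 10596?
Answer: -12766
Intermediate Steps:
P = -13590 (P = -2994 - 10596 = -13590)
(90 + (41 - 28))*j + P = (90 + (41 - 28))*8 - 13590 = (90 + 13)*8 - 13590 = 103*8 - 13590 = 824 - 13590 = -12766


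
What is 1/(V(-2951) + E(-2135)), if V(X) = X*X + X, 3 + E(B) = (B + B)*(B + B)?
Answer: 1/26938347 ≈ 3.7122e-8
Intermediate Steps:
E(B) = -3 + 4*B**2 (E(B) = -3 + (B + B)*(B + B) = -3 + (2*B)*(2*B) = -3 + 4*B**2)
V(X) = X + X**2 (V(X) = X**2 + X = X + X**2)
1/(V(-2951) + E(-2135)) = 1/(-2951*(1 - 2951) + (-3 + 4*(-2135)**2)) = 1/(-2951*(-2950) + (-3 + 4*4558225)) = 1/(8705450 + (-3 + 18232900)) = 1/(8705450 + 18232897) = 1/26938347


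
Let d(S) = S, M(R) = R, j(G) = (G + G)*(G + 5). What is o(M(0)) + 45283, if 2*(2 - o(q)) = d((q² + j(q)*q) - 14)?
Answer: 45292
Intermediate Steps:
j(G) = 2*G*(5 + G) (j(G) = (2*G)*(5 + G) = 2*G*(5 + G))
o(q) = 9 - q²/2 - q²*(5 + q) (o(q) = 2 - ((q² + (2*q*(5 + q))*q) - 14)/2 = 2 - ((q² + 2*q²*(5 + q)) - 14)/2 = 2 - (-14 + q² + 2*q²*(5 + q))/2 = 2 + (7 - q²/2 - q²*(5 + q)) = 9 - q²/2 - q²*(5 + q))
o(M(0)) + 45283 = (9 - 1*0³ - 11/2*0²) + 45283 = (9 - 1*0 - 11/2*0) + 45283 = (9 + 0 + 0) + 45283 = 9 + 45283 = 45292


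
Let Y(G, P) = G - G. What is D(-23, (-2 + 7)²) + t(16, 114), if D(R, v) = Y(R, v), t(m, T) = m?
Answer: 16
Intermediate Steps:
Y(G, P) = 0
D(R, v) = 0
D(-23, (-2 + 7)²) + t(16, 114) = 0 + 16 = 16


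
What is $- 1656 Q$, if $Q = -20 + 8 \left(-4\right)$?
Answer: $86112$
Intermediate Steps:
$Q = -52$ ($Q = -20 - 32 = -52$)
$- 1656 Q = \left(-1656\right) \left(-52\right) = 86112$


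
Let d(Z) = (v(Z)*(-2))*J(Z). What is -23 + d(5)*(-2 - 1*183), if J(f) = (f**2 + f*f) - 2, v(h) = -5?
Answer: -88823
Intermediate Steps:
J(f) = -2 + 2*f**2 (J(f) = (f**2 + f**2) - 2 = 2*f**2 - 2 = -2 + 2*f**2)
d(Z) = -20 + 20*Z**2 (d(Z) = (-5*(-2))*(-2 + 2*Z**2) = 10*(-2 + 2*Z**2) = -20 + 20*Z**2)
-23 + d(5)*(-2 - 1*183) = -23 + (-20 + 20*5**2)*(-2 - 1*183) = -23 + (-20 + 20*25)*(-2 - 183) = -23 + (-20 + 500)*(-185) = -23 + 480*(-185) = -23 - 88800 = -88823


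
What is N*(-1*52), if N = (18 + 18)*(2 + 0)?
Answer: -3744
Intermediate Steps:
N = 72 (N = 36*2 = 72)
N*(-1*52) = 72*(-1*52) = 72*(-52) = -3744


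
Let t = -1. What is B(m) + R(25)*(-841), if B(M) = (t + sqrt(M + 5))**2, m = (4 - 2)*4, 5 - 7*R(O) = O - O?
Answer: -4107/7 - 2*sqrt(13) ≈ -593.93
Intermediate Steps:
R(O) = 5/7 (R(O) = 5/7 - (O - O)/7 = 5/7 - 1/7*0 = 5/7 + 0 = 5/7)
m = 8 (m = 2*4 = 8)
B(M) = (-1 + sqrt(5 + M))**2 (B(M) = (-1 + sqrt(M + 5))**2 = (-1 + sqrt(5 + M))**2)
B(m) + R(25)*(-841) = (-1 + sqrt(5 + 8))**2 + (5/7)*(-841) = (-1 + sqrt(13))**2 - 4205/7 = -4205/7 + (-1 + sqrt(13))**2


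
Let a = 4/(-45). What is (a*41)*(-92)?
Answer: 15088/45 ≈ 335.29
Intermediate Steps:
a = -4/45 (a = 4*(-1/45) = -4/45 ≈ -0.088889)
(a*41)*(-92) = -4/45*41*(-92) = -164/45*(-92) = 15088/45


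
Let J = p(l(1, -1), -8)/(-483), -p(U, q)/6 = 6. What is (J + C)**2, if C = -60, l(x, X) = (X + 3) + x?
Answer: 93083904/25921 ≈ 3591.1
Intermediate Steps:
l(x, X) = 3 + X + x (l(x, X) = (3 + X) + x = 3 + X + x)
p(U, q) = -36 (p(U, q) = -6*6 = -36)
J = 12/161 (J = -36/(-483) = -36*(-1/483) = 12/161 ≈ 0.074534)
(J + C)**2 = (12/161 - 60)**2 = (-9648/161)**2 = 93083904/25921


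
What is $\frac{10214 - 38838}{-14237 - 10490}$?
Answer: $\frac{28624}{24727} \approx 1.1576$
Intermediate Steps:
$\frac{10214 - 38838}{-14237 - 10490} = - \frac{28624}{-14237 - 10490} = - \frac{28624}{-24727} = \left(-28624\right) \left(- \frac{1}{24727}\right) = \frac{28624}{24727}$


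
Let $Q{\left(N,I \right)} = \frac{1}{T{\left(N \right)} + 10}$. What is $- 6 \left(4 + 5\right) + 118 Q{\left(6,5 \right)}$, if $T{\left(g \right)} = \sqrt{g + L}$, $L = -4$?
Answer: $- \frac{2056}{49} - \frac{59 \sqrt{2}}{49} \approx -43.662$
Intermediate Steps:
$T{\left(g \right)} = \sqrt{-4 + g}$ ($T{\left(g \right)} = \sqrt{g - 4} = \sqrt{-4 + g}$)
$Q{\left(N,I \right)} = \frac{1}{10 + \sqrt{-4 + N}}$ ($Q{\left(N,I \right)} = \frac{1}{\sqrt{-4 + N} + 10} = \frac{1}{10 + \sqrt{-4 + N}}$)
$- 6 \left(4 + 5\right) + 118 Q{\left(6,5 \right)} = - 6 \left(4 + 5\right) + \frac{118}{10 + \sqrt{-4 + 6}} = \left(-6\right) 9 + \frac{118}{10 + \sqrt{2}} = -54 + \frac{118}{10 + \sqrt{2}}$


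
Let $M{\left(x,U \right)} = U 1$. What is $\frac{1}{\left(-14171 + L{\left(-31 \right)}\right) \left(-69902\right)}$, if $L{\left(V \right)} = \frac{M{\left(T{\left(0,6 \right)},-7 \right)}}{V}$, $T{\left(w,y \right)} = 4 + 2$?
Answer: $\frac{31}{30707529188} \approx 1.0095 \cdot 10^{-9}$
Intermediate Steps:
$T{\left(w,y \right)} = 6$
$M{\left(x,U \right)} = U$
$L{\left(V \right)} = - \frac{7}{V}$
$\frac{1}{\left(-14171 + L{\left(-31 \right)}\right) \left(-69902\right)} = \frac{1}{\left(-14171 - \frac{7}{-31}\right) \left(-69902\right)} = \frac{1}{-14171 - - \frac{7}{31}} \left(- \frac{1}{69902}\right) = \frac{1}{-14171 + \frac{7}{31}} \left(- \frac{1}{69902}\right) = \frac{1}{- \frac{439294}{31}} \left(- \frac{1}{69902}\right) = \left(- \frac{31}{439294}\right) \left(- \frac{1}{69902}\right) = \frac{31}{30707529188}$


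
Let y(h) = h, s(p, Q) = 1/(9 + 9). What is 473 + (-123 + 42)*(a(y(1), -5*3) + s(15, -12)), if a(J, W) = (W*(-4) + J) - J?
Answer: -8783/2 ≈ -4391.5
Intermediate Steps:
s(p, Q) = 1/18
a(J, W) = -4*W (a(J, W) = (-4*W + J) - J = (J - 4*W) - J = -4*W)
473 + (-123 + 42)*(a(y(1), -5*3) + s(15, -12)) = 473 + (-123 + 42)*(-(-20)*3 + 1/18) = 473 - 81*(-4*(-15) + 1/18) = 473 - 81*(60 + 1/18) = 473 - 81*1081/18 = 473 - 9729/2 = -8783/2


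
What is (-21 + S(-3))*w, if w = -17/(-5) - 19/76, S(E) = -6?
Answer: -1701/20 ≈ -85.050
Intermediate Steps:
w = 63/20 (w = -17*(-⅕) - 19*1/76 = 17/5 - ¼ = 63/20 ≈ 3.1500)
(-21 + S(-3))*w = (-21 - 6)*(63/20) = -27*63/20 = -1701/20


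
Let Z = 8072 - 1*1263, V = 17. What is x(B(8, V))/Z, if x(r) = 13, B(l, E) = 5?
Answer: 13/6809 ≈ 0.0019092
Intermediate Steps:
Z = 6809 (Z = 8072 - 1263 = 6809)
x(B(8, V))/Z = 13/6809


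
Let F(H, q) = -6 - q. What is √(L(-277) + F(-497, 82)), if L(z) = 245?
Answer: √157 ≈ 12.530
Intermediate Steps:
√(L(-277) + F(-497, 82)) = √(245 + (-6 - 1*82)) = √(245 + (-6 - 82)) = √(245 - 88) = √157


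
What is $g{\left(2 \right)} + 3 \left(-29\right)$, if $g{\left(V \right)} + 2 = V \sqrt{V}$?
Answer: $-89 + 2 \sqrt{2} \approx -86.172$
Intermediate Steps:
$g{\left(V \right)} = -2 + V^{\frac{3}{2}}$ ($g{\left(V \right)} = -2 + V \sqrt{V} = -2 + V^{\frac{3}{2}}$)
$g{\left(2 \right)} + 3 \left(-29\right) = \left(-2 + 2^{\frac{3}{2}}\right) + 3 \left(-29\right) = \left(-2 + 2 \sqrt{2}\right) - 87 = -89 + 2 \sqrt{2}$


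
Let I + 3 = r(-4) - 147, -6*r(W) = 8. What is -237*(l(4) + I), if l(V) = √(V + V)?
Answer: 35866 - 474*√2 ≈ 35196.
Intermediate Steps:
l(V) = √2*√V (l(V) = √(2*V) = √2*√V)
r(W) = -4/3 (r(W) = -⅙*8 = -4/3)
I = -454/3 (I = -3 + (-4/3 - 147) = -3 - 445/3 = -454/3 ≈ -151.33)
-237*(l(4) + I) = -237*(√2*√4 - 454/3) = -237*(√2*2 - 454/3) = -237*(2*√2 - 454/3) = -237*(-454/3 + 2*√2) = 35866 - 474*√2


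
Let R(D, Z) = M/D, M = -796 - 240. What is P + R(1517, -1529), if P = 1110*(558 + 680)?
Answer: 56341352/41 ≈ 1.3742e+6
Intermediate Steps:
M = -1036
R(D, Z) = -1036/D
P = 1374180 (P = 1110*1238 = 1374180)
P + R(1517, -1529) = 1374180 - 1036/1517 = 1374180 - 1036*1/1517 = 1374180 - 28/41 = 56341352/41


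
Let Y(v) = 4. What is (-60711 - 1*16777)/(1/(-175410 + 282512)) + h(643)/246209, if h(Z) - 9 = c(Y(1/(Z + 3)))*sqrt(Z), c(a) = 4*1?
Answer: -2043317980929175/246209 + 4*sqrt(643)/246209 ≈ -8.2991e+9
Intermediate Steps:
c(a) = 4
h(Z) = 9 + 4*sqrt(Z)
(-60711 - 1*16777)/(1/(-175410 + 282512)) + h(643)/246209 = (-60711 - 1*16777)/(1/(-175410 + 282512)) + (9 + 4*sqrt(643))/246209 = (-60711 - 16777)/(1/107102) + (9 + 4*sqrt(643))*(1/246209) = -77488/1/107102 + (9/246209 + 4*sqrt(643)/246209) = -77488*107102 + (9/246209 + 4*sqrt(643)/246209) = -8299119776 + (9/246209 + 4*sqrt(643)/246209) = -2043317980929175/246209 + 4*sqrt(643)/246209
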